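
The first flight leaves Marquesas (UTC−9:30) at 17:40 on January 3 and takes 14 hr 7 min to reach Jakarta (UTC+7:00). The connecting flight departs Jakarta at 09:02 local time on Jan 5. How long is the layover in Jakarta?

Convert departure to UTC: 17:40 + 9:30 = 03:10 UTC on Jan 4.
Add 14 hours 7 minutes flight time → 17:17 UTC.
Jakarta is UTC+7:00, so local arrival = 17:17 + 7:00 = 00:17 on Jan 5.
Layover = 09:02 − 00:17 = 8 hours 45 minutes.

8 hours 45 minutes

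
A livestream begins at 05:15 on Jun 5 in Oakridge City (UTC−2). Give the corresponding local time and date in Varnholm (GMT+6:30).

13:45 on June 5

Varnholm is 8:30 ahead of Oakridge City.
Shift by the zone difference: 05:15 + 8:30 = 13:45 on Jun 5 in Varnholm.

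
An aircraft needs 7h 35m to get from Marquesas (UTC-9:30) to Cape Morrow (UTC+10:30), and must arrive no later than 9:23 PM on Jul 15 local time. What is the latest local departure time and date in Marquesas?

5:48 PM on Jul 14

Target arrival in UTC: 9:23 PM − 10:30 = 10:53 AM on Jul 15.
Subtract 7 hours 35 minutes → departure 3:18 AM UTC on Jul 15.
Marquesas is UTC−9:30: 3:18 AM − 9:30 = 5:48 PM on Jul 14.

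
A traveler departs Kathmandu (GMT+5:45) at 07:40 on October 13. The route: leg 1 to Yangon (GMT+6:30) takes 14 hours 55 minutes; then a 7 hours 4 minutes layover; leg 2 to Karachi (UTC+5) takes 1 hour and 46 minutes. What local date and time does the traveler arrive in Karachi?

Convert departure to UTC: 07:40 − 5:45 = 01:55 UTC on Oct 13.
Add 14 hours and 55 minutes leg 1 → 16:50 UTC.
Add 7 hours and 4 minutes layover in Yangon → 23:54 UTC.
Add 1 hour 46 minutes leg 2 → 01:40 UTC (Oct 14).
Karachi is UTC+5:00, so local arrival = 01:40 + 5:00 = 06:40 on Oct 14.

06:40 on October 14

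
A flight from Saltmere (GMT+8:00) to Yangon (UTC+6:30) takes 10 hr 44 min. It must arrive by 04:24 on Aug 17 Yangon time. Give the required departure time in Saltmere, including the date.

19:10 on Aug 16

Target arrival in UTC: 04:24 − 6:30 = 21:54 on Aug 16.
Subtract 10 hours and 44 minutes → departure 11:10 UTC on Aug 16.
Saltmere is UTC+8:00: 11:10 + 8:00 = 19:10 on Aug 16.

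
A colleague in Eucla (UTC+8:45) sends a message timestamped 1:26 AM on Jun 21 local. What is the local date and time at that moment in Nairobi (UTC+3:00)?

In UTC: 1:26 AM − 8:45 = 4:41 PM on Jun 20.
Nairobi is UTC+3:00: 4:41 PM + 3:00 = 7:41 PM on Jun 20.

7:41 PM on June 20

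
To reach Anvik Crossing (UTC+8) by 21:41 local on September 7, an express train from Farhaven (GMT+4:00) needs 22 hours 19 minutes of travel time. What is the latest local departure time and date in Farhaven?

19:22 on September 6

Target arrival in UTC: 21:41 − 8:00 = 13:41 on Sep 7.
Subtract 22 hours and 19 minutes → departure 15:22 UTC on Sep 6.
Farhaven is UTC+4:00: 15:22 + 4:00 = 19:22 on Sep 6.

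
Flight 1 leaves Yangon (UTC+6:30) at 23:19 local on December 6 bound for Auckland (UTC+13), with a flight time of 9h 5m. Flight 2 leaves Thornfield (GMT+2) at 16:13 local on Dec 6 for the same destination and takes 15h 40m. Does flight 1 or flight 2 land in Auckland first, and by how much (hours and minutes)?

the first, by 3 hours 59 minutes

Flight 1 in UTC: 23:19 − 6:30 = 16:49 on Dec 6.
+9 hours 5 minutes → arrive 01:54 UTC on Dec 7.
Flight 2 in UTC: 16:13 − 2:00 = 14:13 on Dec 6.
+15 hours 40 minutes → arrive 05:53 UTC on Dec 7.
Flight 1 lands earlier by 3 hours 59 minutes.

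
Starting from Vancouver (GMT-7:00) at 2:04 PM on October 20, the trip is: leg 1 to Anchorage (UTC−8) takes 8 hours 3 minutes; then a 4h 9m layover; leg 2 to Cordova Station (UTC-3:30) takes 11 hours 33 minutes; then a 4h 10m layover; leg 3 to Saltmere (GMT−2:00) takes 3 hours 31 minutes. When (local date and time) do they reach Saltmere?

Convert departure to UTC: 2:04 PM + 7:00 = 9:04 PM UTC on Oct 20.
Add 8 hours and 3 minutes leg 1 → 5:07 AM UTC (Oct 21).
Add 4 hours 9 minutes layover in Anchorage → 9:16 AM UTC.
Add 11 hours 33 minutes leg 2 → 8:49 PM UTC.
Add 4 hours and 10 minutes layover in Cordova Station → 12:59 AM UTC (Oct 22).
Add 3 hours 31 minutes leg 3 → 4:30 AM UTC.
Saltmere is UTC−2:00, so local arrival = 4:30 AM − 2:00 = 2:30 AM on Oct 22.

2:30 AM on October 22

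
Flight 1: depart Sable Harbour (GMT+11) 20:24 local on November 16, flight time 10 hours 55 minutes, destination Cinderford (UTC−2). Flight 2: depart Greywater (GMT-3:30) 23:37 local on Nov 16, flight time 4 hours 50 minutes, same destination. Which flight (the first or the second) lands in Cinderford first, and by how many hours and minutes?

the first, by 11 hours 38 minutes

Flight 1 in UTC: 20:24 − 11:00 = 09:24 on Nov 16.
+10 hours and 55 minutes → arrive 20:19 UTC on Nov 16.
Flight 2 in UTC: 23:37 + 3:30 = 03:07 on Nov 17.
+4 hours 50 minutes → arrive 07:57 UTC on Nov 17.
Flight 1 lands earlier by 11 hours 38 minutes.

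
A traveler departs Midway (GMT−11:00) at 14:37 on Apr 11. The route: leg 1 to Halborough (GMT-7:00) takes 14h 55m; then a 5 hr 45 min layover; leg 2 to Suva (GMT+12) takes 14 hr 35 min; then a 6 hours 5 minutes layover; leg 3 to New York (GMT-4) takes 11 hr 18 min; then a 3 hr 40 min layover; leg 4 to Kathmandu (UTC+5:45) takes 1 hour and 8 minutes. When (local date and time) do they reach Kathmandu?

16:48 on Apr 14

Convert departure to UTC: 14:37 + 11:00 = 01:37 UTC on Apr 12.
Add 14 hours and 55 minutes leg 1 → 16:32 UTC.
Add 5 hours 45 minutes layover in Halborough → 22:17 UTC.
Add 14 hours 35 minutes leg 2 → 12:52 UTC (Apr 13).
Add 6 hours 5 minutes layover in Suva → 18:57 UTC.
Add 11 hours 18 minutes leg 3 → 06:15 UTC (Apr 14).
Add 3 hours 40 minutes layover in New York → 09:55 UTC.
Add 1 hour 8 minutes leg 4 → 11:03 UTC.
Kathmandu is UTC+5:45, so local arrival = 11:03 + 5:45 = 16:48 on Apr 14.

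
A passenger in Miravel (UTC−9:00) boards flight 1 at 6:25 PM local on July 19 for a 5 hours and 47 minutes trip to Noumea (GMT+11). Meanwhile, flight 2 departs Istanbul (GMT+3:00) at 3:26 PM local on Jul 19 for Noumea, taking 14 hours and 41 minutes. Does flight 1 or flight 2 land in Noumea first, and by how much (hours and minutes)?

Flight 1 in UTC: 6:25 PM + 9:00 = 3:25 AM on Jul 20.
+5 hours and 47 minutes → arrive 9:12 AM UTC on Jul 20.
Flight 2 in UTC: 3:26 PM − 3:00 = 12:26 PM on Jul 19.
+14 hours 41 minutes → arrive 3:07 AM UTC on Jul 20.
Flight 2 lands earlier by 6 hours 5 minutes.

the second, by 6 hours 5 minutes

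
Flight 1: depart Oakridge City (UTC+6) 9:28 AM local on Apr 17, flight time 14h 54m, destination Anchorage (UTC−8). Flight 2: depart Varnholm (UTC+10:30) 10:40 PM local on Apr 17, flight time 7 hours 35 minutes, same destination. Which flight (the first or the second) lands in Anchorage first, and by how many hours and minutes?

Flight 1 in UTC: 9:28 AM − 6:00 = 3:28 AM on Apr 17.
+14 hours 54 minutes → arrive 6:22 PM UTC on Apr 17.
Flight 2 in UTC: 10:40 PM − 10:30 = 12:10 PM on Apr 17.
+7 hours and 35 minutes → arrive 7:45 PM UTC on Apr 17.
Flight 1 lands earlier by 1 hour 23 minutes.

the first, by 1 hour 23 minutes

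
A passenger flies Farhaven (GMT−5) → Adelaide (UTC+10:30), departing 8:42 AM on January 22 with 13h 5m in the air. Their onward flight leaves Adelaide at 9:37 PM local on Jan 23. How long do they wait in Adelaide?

8 hours 20 minutes

Convert departure to UTC: 8:42 AM + 5:00 = 1:42 PM UTC on Jan 22.
Add 13 hours 5 minutes flight time → 2:47 AM UTC (Jan 23).
Adelaide is UTC+10:30, so local arrival = 2:47 AM + 10:30 = 1:17 PM on Jan 23.
Layover = 9:37 PM − 1:17 PM = 8 hours 20 minutes.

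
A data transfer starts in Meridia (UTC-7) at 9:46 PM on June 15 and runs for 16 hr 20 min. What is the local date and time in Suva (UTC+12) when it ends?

9:06 AM on June 17

Suva is 19:00 ahead of Meridia.
After 16 hours 20 minutes it is 2:06 PM (Jun 16) in Meridia.
Shift by the zone difference: 2:06 PM + 19:00 = 9:06 AM on Jun 17 in Suva.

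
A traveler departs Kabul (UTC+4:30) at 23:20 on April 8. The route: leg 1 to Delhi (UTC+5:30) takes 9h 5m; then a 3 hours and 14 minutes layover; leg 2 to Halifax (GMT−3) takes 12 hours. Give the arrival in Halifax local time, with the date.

16:09 on Apr 9

Convert departure to UTC: 23:20 − 4:30 = 18:50 UTC on Apr 8.
Add 9 hours and 5 minutes leg 1 → 03:55 UTC (Apr 9).
Add 3 hours and 14 minutes layover in Delhi → 07:09 UTC.
Add 12 hours leg 2 → 19:09 UTC.
Halifax is UTC−3:00, so local arrival = 19:09 − 3:00 = 16:09 on Apr 9.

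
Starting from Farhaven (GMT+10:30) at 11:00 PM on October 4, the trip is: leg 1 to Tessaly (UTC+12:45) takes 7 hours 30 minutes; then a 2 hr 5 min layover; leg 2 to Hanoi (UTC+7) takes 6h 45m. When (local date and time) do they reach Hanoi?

11:50 AM on October 5

Convert departure to UTC: 11:00 PM − 10:30 = 12:30 PM UTC on Oct 4.
Add 7 hours 30 minutes leg 1 → 8:00 PM UTC.
Add 2 hours 5 minutes layover in Tessaly → 10:05 PM UTC.
Add 6 hours 45 minutes leg 2 → 4:50 AM UTC (Oct 5).
Hanoi is UTC+7:00, so local arrival = 4:50 AM + 7:00 = 11:50 AM on Oct 5.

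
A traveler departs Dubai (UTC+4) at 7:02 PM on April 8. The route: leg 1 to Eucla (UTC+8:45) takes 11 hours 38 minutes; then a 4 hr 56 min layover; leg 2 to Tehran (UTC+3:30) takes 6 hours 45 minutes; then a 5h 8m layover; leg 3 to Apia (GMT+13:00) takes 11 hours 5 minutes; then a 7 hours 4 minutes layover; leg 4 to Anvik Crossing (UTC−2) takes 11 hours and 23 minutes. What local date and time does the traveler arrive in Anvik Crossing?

11:01 PM on April 10

Convert departure to UTC: 7:02 PM − 4:00 = 3:02 PM UTC on Apr 8.
Add 11 hours 38 minutes leg 1 → 2:40 AM UTC (Apr 9).
Add 4 hours and 56 minutes layover in Eucla → 7:36 AM UTC.
Add 6 hours and 45 minutes leg 2 → 2:21 PM UTC.
Add 5 hours 8 minutes layover in Tehran → 7:29 PM UTC.
Add 11 hours and 5 minutes leg 3 → 6:34 AM UTC (Apr 10).
Add 7 hours and 4 minutes layover in Apia → 1:38 PM UTC.
Add 11 hours 23 minutes leg 4 → 1:01 AM UTC (Apr 11).
Anvik Crossing is UTC−2:00, so local arrival = 1:01 AM − 2:00 = 11:01 PM on Apr 10.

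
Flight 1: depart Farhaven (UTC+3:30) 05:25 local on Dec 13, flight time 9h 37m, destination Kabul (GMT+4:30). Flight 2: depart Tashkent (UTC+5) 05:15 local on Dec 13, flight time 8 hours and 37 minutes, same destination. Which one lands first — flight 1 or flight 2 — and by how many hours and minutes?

Flight 1 in UTC: 05:25 − 3:30 = 01:55 on Dec 13.
+9 hours and 37 minutes → arrive 11:32 UTC on Dec 13.
Flight 2 in UTC: 05:15 − 5:00 = 00:15 on Dec 13.
+8 hours and 37 minutes → arrive 08:52 UTC on Dec 13.
Flight 2 lands earlier by 2 hours 40 minutes.

the second, by 2 hours 40 minutes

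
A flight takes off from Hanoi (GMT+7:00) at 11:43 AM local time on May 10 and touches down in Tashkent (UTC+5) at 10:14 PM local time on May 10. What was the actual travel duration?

Departure in UTC: 11:43 AM − 7:00 = 4:43 AM on May 10.
Arrival in UTC: 10:14 PM − 5:00 = 5:14 PM on May 10.
Elapsed = 5:14 PM − 4:43 AM = 12 hours 31 minutes.

12 hours 31 minutes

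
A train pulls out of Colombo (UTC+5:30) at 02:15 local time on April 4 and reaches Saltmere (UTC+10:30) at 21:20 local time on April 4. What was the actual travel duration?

14 hours 5 minutes

Departure in UTC: 02:15 − 5:30 = 20:45 on Apr 3.
Arrival in UTC: 21:20 − 10:30 = 10:50 on Apr 4.
Elapsed = 10:50 − 20:45 (+1 day) = 14 hours 5 minutes.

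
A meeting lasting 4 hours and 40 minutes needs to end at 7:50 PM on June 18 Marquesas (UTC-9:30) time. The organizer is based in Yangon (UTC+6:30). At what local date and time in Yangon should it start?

Target end time in UTC: 7:50 PM + 9:30 = 5:20 AM on Jun 19.
Subtract 4 hours and 40 minutes → start 12:40 AM UTC on Jun 19.
Yangon is UTC+6:30: 12:40 AM + 6:30 = 7:10 AM on Jun 19.

7:10 AM on June 19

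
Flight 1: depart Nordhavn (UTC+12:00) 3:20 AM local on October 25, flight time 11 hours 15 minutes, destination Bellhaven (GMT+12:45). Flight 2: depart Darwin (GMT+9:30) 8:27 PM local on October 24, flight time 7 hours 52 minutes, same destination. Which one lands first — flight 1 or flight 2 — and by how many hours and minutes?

Flight 1 in UTC: 3:20 AM − 12:00 = 3:20 PM on Oct 24.
+11 hours 15 minutes → arrive 2:35 AM UTC on Oct 25.
Flight 2 in UTC: 8:27 PM − 9:30 = 10:57 AM on Oct 24.
+7 hours 52 minutes → arrive 6:49 PM UTC on Oct 24.
Flight 2 lands earlier by 7 hours 46 minutes.

the second, by 7 hours 46 minutes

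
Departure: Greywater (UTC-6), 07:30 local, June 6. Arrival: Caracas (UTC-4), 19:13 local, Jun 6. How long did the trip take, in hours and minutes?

9 hours 43 minutes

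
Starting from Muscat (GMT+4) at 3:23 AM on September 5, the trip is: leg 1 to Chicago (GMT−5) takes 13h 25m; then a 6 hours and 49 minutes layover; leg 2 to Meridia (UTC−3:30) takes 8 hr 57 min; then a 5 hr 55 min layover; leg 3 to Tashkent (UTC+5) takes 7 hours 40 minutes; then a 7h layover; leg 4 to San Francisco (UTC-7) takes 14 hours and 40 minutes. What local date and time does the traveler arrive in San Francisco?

Convert departure to UTC: 3:23 AM − 4:00 = 11:23 PM UTC on Sep 4.
Add 13 hours 25 minutes leg 1 → 12:48 PM UTC (Sep 5).
Add 6 hours and 49 minutes layover in Chicago → 7:37 PM UTC.
Add 8 hours 57 minutes leg 2 → 4:34 AM UTC (Sep 6).
Add 5 hours 55 minutes layover in Meridia → 10:29 AM UTC.
Add 7 hours 40 minutes leg 3 → 6:09 PM UTC.
Add 7 hours layover in Tashkent → 1:09 AM UTC (Sep 7).
Add 14 hours and 40 minutes leg 4 → 3:49 PM UTC.
San Francisco is UTC−7:00, so local arrival = 3:49 PM − 7:00 = 8:49 AM on Sep 7.

8:49 AM on September 7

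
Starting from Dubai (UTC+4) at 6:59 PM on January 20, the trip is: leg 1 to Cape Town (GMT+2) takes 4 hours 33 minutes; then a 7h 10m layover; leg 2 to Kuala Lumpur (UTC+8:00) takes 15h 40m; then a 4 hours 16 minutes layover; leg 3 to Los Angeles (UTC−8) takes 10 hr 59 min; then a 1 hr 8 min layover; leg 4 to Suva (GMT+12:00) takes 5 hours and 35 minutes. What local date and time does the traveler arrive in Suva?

4:20 AM on January 23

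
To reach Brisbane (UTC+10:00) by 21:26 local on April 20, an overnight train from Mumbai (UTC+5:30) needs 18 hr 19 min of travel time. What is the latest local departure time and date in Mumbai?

22:37 on April 19

Target arrival in UTC: 21:26 − 10:00 = 11:26 on Apr 20.
Subtract 18 hours and 19 minutes → departure 17:07 UTC on Apr 19.
Mumbai is UTC+5:30: 17:07 + 5:30 = 22:37 on Apr 19.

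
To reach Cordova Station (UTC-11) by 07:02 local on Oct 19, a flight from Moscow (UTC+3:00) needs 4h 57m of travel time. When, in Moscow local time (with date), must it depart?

16:05 on Oct 19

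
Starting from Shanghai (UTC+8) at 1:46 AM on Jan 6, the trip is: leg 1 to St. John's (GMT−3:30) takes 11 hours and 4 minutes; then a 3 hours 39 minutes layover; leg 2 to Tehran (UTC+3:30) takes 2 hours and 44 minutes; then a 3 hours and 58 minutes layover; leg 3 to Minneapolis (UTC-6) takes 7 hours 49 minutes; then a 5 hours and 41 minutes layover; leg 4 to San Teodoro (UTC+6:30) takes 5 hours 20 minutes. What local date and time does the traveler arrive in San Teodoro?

4:31 PM on January 7

Convert departure to UTC: 1:46 AM − 8:00 = 5:46 PM UTC on Jan 5.
Add 11 hours and 4 minutes leg 1 → 4:50 AM UTC (Jan 6).
Add 3 hours and 39 minutes layover in St. John's → 8:29 AM UTC.
Add 2 hours and 44 minutes leg 2 → 11:13 AM UTC.
Add 3 hours and 58 minutes layover in Tehran → 3:11 PM UTC.
Add 7 hours and 49 minutes leg 3 → 11:00 PM UTC.
Add 5 hours and 41 minutes layover in Minneapolis → 4:41 AM UTC (Jan 7).
Add 5 hours and 20 minutes leg 4 → 10:01 AM UTC.
San Teodoro is UTC+6:30, so local arrival = 10:01 AM + 6:30 = 4:31 PM on Jan 7.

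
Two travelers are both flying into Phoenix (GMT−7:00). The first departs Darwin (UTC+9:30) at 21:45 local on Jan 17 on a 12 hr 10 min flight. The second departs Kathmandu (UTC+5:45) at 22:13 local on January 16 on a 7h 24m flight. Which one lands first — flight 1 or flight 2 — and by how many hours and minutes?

Flight 1 in UTC: 21:45 − 9:30 = 12:15 on Jan 17.
+12 hours and 10 minutes → arrive 00:25 UTC on Jan 18.
Flight 2 in UTC: 22:13 − 5:45 = 16:28 on Jan 16.
+7 hours 24 minutes → arrive 23:52 UTC on Jan 16.
Flight 2 lands earlier by 24 hours 33 minutes.

the second, by 24 hours 33 minutes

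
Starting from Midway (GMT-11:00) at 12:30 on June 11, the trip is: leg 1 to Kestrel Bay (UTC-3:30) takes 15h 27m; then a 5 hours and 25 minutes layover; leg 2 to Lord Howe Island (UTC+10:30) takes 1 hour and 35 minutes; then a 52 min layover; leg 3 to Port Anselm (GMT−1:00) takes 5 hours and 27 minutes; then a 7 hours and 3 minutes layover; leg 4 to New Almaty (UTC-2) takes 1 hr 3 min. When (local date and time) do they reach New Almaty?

Convert departure to UTC: 12:30 + 11:00 = 23:30 UTC on Jun 11.
Add 15 hours and 27 minutes leg 1 → 14:57 UTC (Jun 12).
Add 5 hours and 25 minutes layover in Kestrel Bay → 20:22 UTC.
Add 1 hour 35 minutes leg 2 → 21:57 UTC.
Add 52 minutes layover in Lord Howe Island → 22:49 UTC.
Add 5 hours 27 minutes leg 3 → 04:16 UTC (Jun 13).
Add 7 hours 3 minutes layover in Port Anselm → 11:19 UTC.
Add 1 hour 3 minutes leg 4 → 12:22 UTC.
New Almaty is UTC−2:00, so local arrival = 12:22 − 2:00 = 10:22 on Jun 13.

10:22 on June 13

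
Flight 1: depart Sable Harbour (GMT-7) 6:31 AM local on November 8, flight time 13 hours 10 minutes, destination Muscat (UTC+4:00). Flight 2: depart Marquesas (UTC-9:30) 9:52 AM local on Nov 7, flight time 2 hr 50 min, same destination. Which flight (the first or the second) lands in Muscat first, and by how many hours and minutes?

the second, by 28 hours 29 minutes

Flight 1 in UTC: 6:31 AM + 7:00 = 1:31 PM on Nov 8.
+13 hours and 10 minutes → arrive 2:41 AM UTC on Nov 9.
Flight 2 in UTC: 9:52 AM + 9:30 = 7:22 PM on Nov 7.
+2 hours and 50 minutes → arrive 10:12 PM UTC on Nov 7.
Flight 2 lands earlier by 28 hours 29 minutes.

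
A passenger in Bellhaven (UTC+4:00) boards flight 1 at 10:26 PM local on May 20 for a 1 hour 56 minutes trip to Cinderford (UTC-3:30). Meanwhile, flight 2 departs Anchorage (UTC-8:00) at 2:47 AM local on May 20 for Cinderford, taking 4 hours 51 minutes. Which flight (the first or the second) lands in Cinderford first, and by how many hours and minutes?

the second, by 4 hours 44 minutes

Flight 1 in UTC: 10:26 PM − 4:00 = 6:26 PM on May 20.
+1 hour and 56 minutes → arrive 8:22 PM UTC on May 20.
Flight 2 in UTC: 2:47 AM + 8:00 = 10:47 AM on May 20.
+4 hours 51 minutes → arrive 3:38 PM UTC on May 20.
Flight 2 lands earlier by 4 hours 44 minutes.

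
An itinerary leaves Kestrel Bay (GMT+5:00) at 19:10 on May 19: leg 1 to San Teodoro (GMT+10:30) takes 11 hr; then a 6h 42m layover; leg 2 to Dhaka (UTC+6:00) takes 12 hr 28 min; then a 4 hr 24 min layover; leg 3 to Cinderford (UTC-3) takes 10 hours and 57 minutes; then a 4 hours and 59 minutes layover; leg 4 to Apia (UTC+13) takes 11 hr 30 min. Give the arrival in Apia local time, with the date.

17:10 on May 22

Convert departure to UTC: 19:10 − 5:00 = 14:10 UTC on May 19.
Add 11 hours leg 1 → 01:10 UTC (May 20).
Add 6 hours 42 minutes layover in San Teodoro → 07:52 UTC.
Add 12 hours and 28 minutes leg 2 → 20:20 UTC.
Add 4 hours 24 minutes layover in Dhaka → 00:44 UTC (May 21).
Add 10 hours and 57 minutes leg 3 → 11:41 UTC.
Add 4 hours 59 minutes layover in Cinderford → 16:40 UTC.
Add 11 hours and 30 minutes leg 4 → 04:10 UTC (May 22).
Apia is UTC+13:00, so local arrival = 04:10 + 13:00 = 17:10 on May 22.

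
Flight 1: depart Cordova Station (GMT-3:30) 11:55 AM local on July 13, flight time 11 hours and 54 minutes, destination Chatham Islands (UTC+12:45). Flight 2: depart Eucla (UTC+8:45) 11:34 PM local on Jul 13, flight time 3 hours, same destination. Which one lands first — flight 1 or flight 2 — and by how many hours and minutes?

the second, by 9 hours 30 minutes

Flight 1 in UTC: 11:55 AM + 3:30 = 3:25 PM on Jul 13.
+11 hours 54 minutes → arrive 3:19 AM UTC on Jul 14.
Flight 2 in UTC: 11:34 PM − 8:45 = 2:49 PM on Jul 13.
+3 hours → arrive 5:49 PM UTC on Jul 13.
Flight 2 lands earlier by 9 hours 30 minutes.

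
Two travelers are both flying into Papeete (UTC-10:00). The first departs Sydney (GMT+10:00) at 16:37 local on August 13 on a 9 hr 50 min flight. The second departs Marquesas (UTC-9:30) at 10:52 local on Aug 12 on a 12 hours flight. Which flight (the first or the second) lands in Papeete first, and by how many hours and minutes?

the second, by 8 hours 5 minutes

Flight 1 in UTC: 16:37 − 10:00 = 06:37 on Aug 13.
+9 hours 50 minutes → arrive 16:27 UTC on Aug 13.
Flight 2 in UTC: 10:52 + 9:30 = 20:22 on Aug 12.
+12 hours → arrive 08:22 UTC on Aug 13.
Flight 2 lands earlier by 8 hours 5 minutes.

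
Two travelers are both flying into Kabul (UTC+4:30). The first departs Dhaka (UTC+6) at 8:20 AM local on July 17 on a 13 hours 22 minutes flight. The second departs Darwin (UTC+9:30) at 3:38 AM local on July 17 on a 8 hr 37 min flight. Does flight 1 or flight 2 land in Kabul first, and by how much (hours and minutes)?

the second, by 12 hours 57 minutes

Flight 1 in UTC: 8:20 AM − 6:00 = 2:20 AM on Jul 17.
+13 hours and 22 minutes → arrive 3:42 PM UTC on Jul 17.
Flight 2 in UTC: 3:38 AM − 9:30 = 6:08 PM on Jul 16.
+8 hours 37 minutes → arrive 2:45 AM UTC on Jul 17.
Flight 2 lands earlier by 12 hours 57 minutes.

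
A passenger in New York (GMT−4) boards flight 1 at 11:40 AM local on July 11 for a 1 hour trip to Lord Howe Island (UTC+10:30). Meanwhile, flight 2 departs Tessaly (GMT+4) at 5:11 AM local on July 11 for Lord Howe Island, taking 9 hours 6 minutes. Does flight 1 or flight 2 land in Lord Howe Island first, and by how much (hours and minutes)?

Flight 1 in UTC: 11:40 AM + 4:00 = 3:40 PM on Jul 11.
+1 hour → arrive 4:40 PM UTC on Jul 11.
Flight 2 in UTC: 5:11 AM − 4:00 = 1:11 AM on Jul 11.
+9 hours 6 minutes → arrive 10:17 AM UTC on Jul 11.
Flight 2 lands earlier by 6 hours 23 minutes.

the second, by 6 hours 23 minutes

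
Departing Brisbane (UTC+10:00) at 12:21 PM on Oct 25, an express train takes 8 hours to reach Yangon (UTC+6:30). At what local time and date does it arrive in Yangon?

4:51 PM on Oct 25

Convert departure to UTC: 12:21 PM − 10:00 = 2:21 AM UTC on Oct 25.
Add 8 hours travel time → 10:21 AM UTC.
Yangon is UTC+6:30, so local arrival = 10:21 AM + 6:30 = 4:51 PM on Oct 25.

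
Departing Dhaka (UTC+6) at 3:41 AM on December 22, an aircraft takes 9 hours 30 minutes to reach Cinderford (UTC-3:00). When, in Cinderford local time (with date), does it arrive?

4:11 AM on Dec 22

Convert departure to UTC: 3:41 AM − 6:00 = 9:41 PM UTC on Dec 21.
Add 9 hours and 30 minutes travel time → 7:11 AM UTC (Dec 22).
Cinderford is UTC−3:00, so local arrival = 7:11 AM − 3:00 = 4:11 AM on Dec 22.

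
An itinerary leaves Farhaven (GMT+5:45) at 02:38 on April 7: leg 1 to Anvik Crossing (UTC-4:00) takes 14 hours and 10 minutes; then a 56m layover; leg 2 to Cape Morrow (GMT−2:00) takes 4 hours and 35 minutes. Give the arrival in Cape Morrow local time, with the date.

Convert departure to UTC: 02:38 − 5:45 = 20:53 UTC on Apr 6.
Add 14 hours 10 minutes leg 1 → 11:03 UTC (Apr 7).
Add 56 minutes layover in Anvik Crossing → 11:59 UTC.
Add 4 hours and 35 minutes leg 2 → 16:34 UTC.
Cape Morrow is UTC−2:00, so local arrival = 16:34 − 2:00 = 14:34 on Apr 7.

14:34 on Apr 7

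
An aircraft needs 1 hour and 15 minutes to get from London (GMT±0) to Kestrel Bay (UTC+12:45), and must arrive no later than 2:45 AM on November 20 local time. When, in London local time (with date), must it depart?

12:45 PM on November 19

Target arrival in UTC: 2:45 AM − 12:45 = 2:00 PM on Nov 19.
Subtract 1 hour 15 minutes → departure 12:45 PM UTC on Nov 19.
London is UTC+0, so departure is 12:45 PM on Nov 19.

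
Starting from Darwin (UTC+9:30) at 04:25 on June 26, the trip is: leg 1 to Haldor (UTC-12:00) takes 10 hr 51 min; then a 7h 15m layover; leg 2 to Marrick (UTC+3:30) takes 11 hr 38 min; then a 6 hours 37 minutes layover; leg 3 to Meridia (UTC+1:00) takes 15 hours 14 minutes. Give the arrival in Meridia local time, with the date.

23:30 on June 27

Convert departure to UTC: 04:25 − 9:30 = 18:55 UTC on Jun 25.
Add 10 hours 51 minutes leg 1 → 05:46 UTC (Jun 26).
Add 7 hours and 15 minutes layover in Haldor → 13:01 UTC.
Add 11 hours 38 minutes leg 2 → 00:39 UTC (Jun 27).
Add 6 hours 37 minutes layover in Marrick → 07:16 UTC.
Add 15 hours 14 minutes leg 3 → 22:30 UTC.
Meridia is UTC+1:00, so local arrival = 22:30 + 1:00 = 23:30 on Jun 27.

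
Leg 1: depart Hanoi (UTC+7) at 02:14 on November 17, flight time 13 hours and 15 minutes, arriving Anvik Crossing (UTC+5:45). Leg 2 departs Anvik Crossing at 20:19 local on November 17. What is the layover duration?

Convert departure to UTC: 02:14 − 7:00 = 19:14 UTC on Nov 16.
Add 13 hours 15 minutes flight time → 08:29 UTC (Nov 17).
Anvik Crossing is UTC+5:45, so local arrival = 08:29 + 5:45 = 14:14 on Nov 17.
Layover = 20:19 − 14:14 = 6 hours 5 minutes.

6 hours 5 minutes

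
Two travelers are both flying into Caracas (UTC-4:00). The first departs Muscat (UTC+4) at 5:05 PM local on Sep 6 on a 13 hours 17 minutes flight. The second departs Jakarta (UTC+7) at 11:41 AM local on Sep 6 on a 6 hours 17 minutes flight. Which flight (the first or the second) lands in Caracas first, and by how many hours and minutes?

the second, by 15 hours 24 minutes

Flight 1 in UTC: 5:05 PM − 4:00 = 1:05 PM on Sep 6.
+13 hours and 17 minutes → arrive 2:22 AM UTC on Sep 7.
Flight 2 in UTC: 11:41 AM − 7:00 = 4:41 AM on Sep 6.
+6 hours and 17 minutes → arrive 10:58 AM UTC on Sep 6.
Flight 2 lands earlier by 15 hours 24 minutes.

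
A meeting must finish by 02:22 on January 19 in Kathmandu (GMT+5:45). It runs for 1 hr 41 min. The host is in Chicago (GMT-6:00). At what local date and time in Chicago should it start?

12:56 on January 18

Target end time in UTC: 02:22 − 5:45 = 20:37 on Jan 18.
Subtract 1 hour and 41 minutes → start 18:56 UTC on Jan 18.
Chicago is UTC−6:00: 18:56 − 6:00 = 12:56 on Jan 18.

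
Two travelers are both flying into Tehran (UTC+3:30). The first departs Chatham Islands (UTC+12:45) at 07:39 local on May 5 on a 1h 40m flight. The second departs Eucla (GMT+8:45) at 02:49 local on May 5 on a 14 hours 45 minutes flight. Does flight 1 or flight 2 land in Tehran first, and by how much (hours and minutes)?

the first, by 12 hours 15 minutes

Flight 1 in UTC: 07:39 − 12:45 = 18:54 on May 4.
+1 hour 40 minutes → arrive 20:34 UTC on May 4.
Flight 2 in UTC: 02:49 − 8:45 = 18:04 on May 4.
+14 hours and 45 minutes → arrive 08:49 UTC on May 5.
Flight 1 lands earlier by 12 hours 15 minutes.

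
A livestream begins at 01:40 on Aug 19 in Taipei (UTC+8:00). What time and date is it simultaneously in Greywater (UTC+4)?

In UTC: 01:40 − 8:00 = 17:40 on Aug 18.
Greywater is UTC+4:00: 17:40 + 4:00 = 21:40 on Aug 18.

21:40 on August 18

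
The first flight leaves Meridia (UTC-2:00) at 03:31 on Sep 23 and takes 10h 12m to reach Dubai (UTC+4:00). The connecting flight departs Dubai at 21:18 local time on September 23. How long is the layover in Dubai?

1 hour 35 minutes

Convert departure to UTC: 03:31 + 2:00 = 05:31 UTC on Sep 23.
Add 10 hours and 12 minutes flight time → 15:43 UTC.
Dubai is UTC+4:00, so local arrival = 15:43 + 4:00 = 19:43 on Sep 23.
Layover = 21:18 − 19:43 = 1 hour 35 minutes.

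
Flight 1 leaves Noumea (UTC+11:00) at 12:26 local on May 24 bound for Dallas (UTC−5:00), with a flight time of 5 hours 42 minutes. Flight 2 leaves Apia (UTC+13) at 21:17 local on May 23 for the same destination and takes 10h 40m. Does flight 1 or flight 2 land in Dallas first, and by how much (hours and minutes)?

Flight 1 in UTC: 12:26 − 11:00 = 01:26 on May 24.
+5 hours 42 minutes → arrive 07:08 UTC on May 24.
Flight 2 in UTC: 21:17 − 13:00 = 08:17 on May 23.
+10 hours and 40 minutes → arrive 18:57 UTC on May 23.
Flight 2 lands earlier by 12 hours 11 minutes.

the second, by 12 hours 11 minutes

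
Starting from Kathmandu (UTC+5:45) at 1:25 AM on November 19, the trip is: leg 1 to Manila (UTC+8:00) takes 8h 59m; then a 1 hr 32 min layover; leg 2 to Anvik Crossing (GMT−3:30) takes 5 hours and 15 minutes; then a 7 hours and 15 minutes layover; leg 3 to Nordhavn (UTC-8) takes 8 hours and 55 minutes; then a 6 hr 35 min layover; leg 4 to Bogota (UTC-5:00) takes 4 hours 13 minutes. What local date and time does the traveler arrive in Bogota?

Convert departure to UTC: 1:25 AM − 5:45 = 7:40 PM UTC on Nov 18.
Add 8 hours 59 minutes leg 1 → 4:39 AM UTC (Nov 19).
Add 1 hour and 32 minutes layover in Manila → 6:11 AM UTC.
Add 5 hours and 15 minutes leg 2 → 11:26 AM UTC.
Add 7 hours and 15 minutes layover in Anvik Crossing → 6:41 PM UTC.
Add 8 hours and 55 minutes leg 3 → 3:36 AM UTC (Nov 20).
Add 6 hours 35 minutes layover in Nordhavn → 10:11 AM UTC.
Add 4 hours 13 minutes leg 4 → 2:24 PM UTC.
Bogota is UTC−5:00, so local arrival = 2:24 PM − 5:00 = 9:24 AM on Nov 20.

9:24 AM on November 20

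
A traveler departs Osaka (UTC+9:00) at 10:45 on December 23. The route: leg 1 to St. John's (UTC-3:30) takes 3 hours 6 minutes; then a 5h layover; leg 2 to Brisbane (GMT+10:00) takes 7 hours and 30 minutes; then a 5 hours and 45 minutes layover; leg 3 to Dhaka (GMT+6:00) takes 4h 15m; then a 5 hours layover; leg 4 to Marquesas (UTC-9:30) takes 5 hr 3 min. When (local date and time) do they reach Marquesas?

03:54 on December 24

Convert departure to UTC: 10:45 − 9:00 = 01:45 UTC on Dec 23.
Add 3 hours 6 minutes leg 1 → 04:51 UTC.
Add 5 hours layover in St. John's → 09:51 UTC.
Add 7 hours 30 minutes leg 2 → 17:21 UTC.
Add 5 hours 45 minutes layover in Brisbane → 23:06 UTC.
Add 4 hours 15 minutes leg 3 → 03:21 UTC (Dec 24).
Add 5 hours layover in Dhaka → 08:21 UTC.
Add 5 hours 3 minutes leg 4 → 13:24 UTC.
Marquesas is UTC−9:30, so local arrival = 13:24 − 9:30 = 03:54 on Dec 24.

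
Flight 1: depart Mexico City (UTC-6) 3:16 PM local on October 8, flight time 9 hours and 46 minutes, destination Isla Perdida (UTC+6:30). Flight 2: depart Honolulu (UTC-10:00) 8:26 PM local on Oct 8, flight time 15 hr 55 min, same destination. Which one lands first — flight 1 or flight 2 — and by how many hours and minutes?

Flight 1 in UTC: 3:16 PM + 6:00 = 9:16 PM on Oct 8.
+9 hours and 46 minutes → arrive 7:02 AM UTC on Oct 9.
Flight 2 in UTC: 8:26 PM + 10:00 = 6:26 AM on Oct 9.
+15 hours 55 minutes → arrive 10:21 PM UTC on Oct 9.
Flight 1 lands earlier by 15 hours 19 minutes.

the first, by 15 hours 19 minutes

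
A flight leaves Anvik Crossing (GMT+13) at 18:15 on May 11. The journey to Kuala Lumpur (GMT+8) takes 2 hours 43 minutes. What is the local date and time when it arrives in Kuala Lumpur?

15:58 on May 11

Convert departure to UTC: 18:15 − 13:00 = 05:15 UTC on May 11.
Add 2 hours and 43 minutes travel time → 07:58 UTC.
Kuala Lumpur is UTC+8:00, so local arrival = 07:58 + 8:00 = 15:58 on May 11.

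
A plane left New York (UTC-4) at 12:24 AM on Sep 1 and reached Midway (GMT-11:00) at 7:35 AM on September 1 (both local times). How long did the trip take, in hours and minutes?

Midway is 7:00 behind New York.
Clock-face elapsed time (ignoring zones) is 7 hours 11 minutes.
Actual elapsed = 7 hours 11 minutes + 7:00 = 14 hours 11 minutes.

14 hours 11 minutes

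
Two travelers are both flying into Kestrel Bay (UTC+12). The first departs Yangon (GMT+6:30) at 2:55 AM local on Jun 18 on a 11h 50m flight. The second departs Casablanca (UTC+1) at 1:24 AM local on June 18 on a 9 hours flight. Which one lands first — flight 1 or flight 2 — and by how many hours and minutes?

the first, by 1 hour 9 minutes

Flight 1 in UTC: 2:55 AM − 6:30 = 8:25 PM on Jun 17.
+11 hours and 50 minutes → arrive 8:15 AM UTC on Jun 18.
Flight 2 in UTC: 1:24 AM − 1:00 = 12:24 AM on Jun 18.
+9 hours → arrive 9:24 AM UTC on Jun 18.
Flight 1 lands earlier by 1 hour 9 minutes.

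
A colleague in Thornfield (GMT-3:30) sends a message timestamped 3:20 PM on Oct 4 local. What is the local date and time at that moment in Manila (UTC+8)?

Manila is 11:30 ahead of Thornfield.
Shift by the zone difference: 3:20 PM + 11:30 = 2:50 AM on Oct 5 in Manila.

2:50 AM on Oct 5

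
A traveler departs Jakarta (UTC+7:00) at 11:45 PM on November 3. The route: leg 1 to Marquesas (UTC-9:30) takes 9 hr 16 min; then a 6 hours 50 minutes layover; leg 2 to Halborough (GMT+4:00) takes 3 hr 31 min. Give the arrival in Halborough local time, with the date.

Convert departure to UTC: 11:45 PM − 7:00 = 4:45 PM UTC on Nov 3.
Add 9 hours 16 minutes leg 1 → 2:01 AM UTC (Nov 4).
Add 6 hours 50 minutes layover in Marquesas → 8:51 AM UTC.
Add 3 hours 31 minutes leg 2 → 12:22 PM UTC.
Halborough is UTC+4:00, so local arrival = 12:22 PM + 4:00 = 4:22 PM on Nov 4.

4:22 PM on November 4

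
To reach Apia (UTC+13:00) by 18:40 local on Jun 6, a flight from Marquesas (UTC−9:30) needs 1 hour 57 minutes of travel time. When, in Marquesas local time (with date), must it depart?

18:13 on June 5

Target arrival in UTC: 18:40 − 13:00 = 05:40 on Jun 6.
Subtract 1 hour 57 minutes → departure 03:43 UTC on Jun 6.
Marquesas is UTC−9:30: 03:43 − 9:30 = 18:13 on Jun 5.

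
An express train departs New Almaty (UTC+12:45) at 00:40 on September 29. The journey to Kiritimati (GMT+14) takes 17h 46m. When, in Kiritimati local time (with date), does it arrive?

Convert departure to UTC: 00:40 − 12:45 = 11:55 UTC on Sep 28.
Add 17 hours 46 minutes travel time → 05:41 UTC (Sep 29).
Kiritimati is UTC+14:00, so local arrival = 05:41 + 14:00 = 19:41 on Sep 29.

19:41 on September 29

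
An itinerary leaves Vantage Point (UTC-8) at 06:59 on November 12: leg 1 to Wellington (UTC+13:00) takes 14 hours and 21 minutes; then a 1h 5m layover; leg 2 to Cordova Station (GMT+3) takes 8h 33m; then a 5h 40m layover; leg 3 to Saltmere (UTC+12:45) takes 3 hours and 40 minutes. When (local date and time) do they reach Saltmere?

Convert departure to UTC: 06:59 + 8:00 = 14:59 UTC on Nov 12.
Add 14 hours and 21 minutes leg 1 → 05:20 UTC (Nov 13).
Add 1 hour 5 minutes layover in Wellington → 06:25 UTC.
Add 8 hours 33 minutes leg 2 → 14:58 UTC.
Add 5 hours 40 minutes layover in Cordova Station → 20:38 UTC.
Add 3 hours and 40 minutes leg 3 → 00:18 UTC (Nov 14).
Saltmere is UTC+12:45, so local arrival = 00:18 + 12:45 = 13:03 on Nov 14.

13:03 on November 14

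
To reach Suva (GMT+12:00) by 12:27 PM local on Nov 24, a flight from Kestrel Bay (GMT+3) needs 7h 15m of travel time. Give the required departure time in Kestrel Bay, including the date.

Target arrival in UTC: 12:27 PM − 12:00 = 12:27 AM on Nov 24.
Subtract 7 hours 15 minutes → departure 5:12 PM UTC on Nov 23.
Kestrel Bay is UTC+3:00: 5:12 PM + 3:00 = 8:12 PM on Nov 23.

8:12 PM on Nov 23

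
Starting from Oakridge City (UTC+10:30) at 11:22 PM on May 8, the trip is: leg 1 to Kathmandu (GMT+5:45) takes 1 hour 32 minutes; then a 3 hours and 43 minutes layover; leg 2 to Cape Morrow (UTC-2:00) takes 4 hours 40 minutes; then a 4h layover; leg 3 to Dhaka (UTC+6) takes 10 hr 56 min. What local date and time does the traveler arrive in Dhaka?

7:43 PM on May 9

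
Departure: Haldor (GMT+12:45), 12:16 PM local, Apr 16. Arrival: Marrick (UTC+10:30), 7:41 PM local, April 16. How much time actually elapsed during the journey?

9 hours 40 minutes

Marrick is 2:15 behind Haldor.
Clock-face elapsed time (ignoring zones) is 7 hours 25 minutes.
Actual elapsed = 7 hours 25 minutes + 2:15 = 9 hours 40 minutes.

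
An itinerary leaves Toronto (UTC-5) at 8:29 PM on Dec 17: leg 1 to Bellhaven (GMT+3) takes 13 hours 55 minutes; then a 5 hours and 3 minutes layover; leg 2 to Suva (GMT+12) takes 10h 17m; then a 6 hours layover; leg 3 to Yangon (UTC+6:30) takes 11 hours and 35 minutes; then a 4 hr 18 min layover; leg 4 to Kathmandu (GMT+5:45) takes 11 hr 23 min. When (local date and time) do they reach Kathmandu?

9:45 PM on Dec 20

Convert departure to UTC: 8:29 PM + 5:00 = 1:29 AM UTC on Dec 18.
Add 13 hours 55 minutes leg 1 → 3:24 PM UTC.
Add 5 hours and 3 minutes layover in Bellhaven → 8:27 PM UTC.
Add 10 hours 17 minutes leg 2 → 6:44 AM UTC (Dec 19).
Add 6 hours layover in Suva → 12:44 PM UTC.
Add 11 hours 35 minutes leg 3 → 12:19 AM UTC (Dec 20).
Add 4 hours and 18 minutes layover in Yangon → 4:37 AM UTC.
Add 11 hours and 23 minutes leg 4 → 4:00 PM UTC.
Kathmandu is UTC+5:45, so local arrival = 4:00 PM + 5:45 = 9:45 PM on Dec 20.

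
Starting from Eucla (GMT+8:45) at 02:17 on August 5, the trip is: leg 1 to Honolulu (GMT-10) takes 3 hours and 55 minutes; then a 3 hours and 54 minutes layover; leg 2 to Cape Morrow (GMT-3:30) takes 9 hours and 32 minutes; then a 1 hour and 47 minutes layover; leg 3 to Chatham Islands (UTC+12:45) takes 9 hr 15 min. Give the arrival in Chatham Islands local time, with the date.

10:40 on August 6

Convert departure to UTC: 02:17 − 8:45 = 17:32 UTC on Aug 4.
Add 3 hours and 55 minutes leg 1 → 21:27 UTC.
Add 3 hours 54 minutes layover in Honolulu → 01:21 UTC (Aug 5).
Add 9 hours and 32 minutes leg 2 → 10:53 UTC.
Add 1 hour and 47 minutes layover in Cape Morrow → 12:40 UTC.
Add 9 hours and 15 minutes leg 3 → 21:55 UTC.
Chatham Islands is UTC+12:45, so local arrival = 21:55 + 12:45 = 10:40 on Aug 6.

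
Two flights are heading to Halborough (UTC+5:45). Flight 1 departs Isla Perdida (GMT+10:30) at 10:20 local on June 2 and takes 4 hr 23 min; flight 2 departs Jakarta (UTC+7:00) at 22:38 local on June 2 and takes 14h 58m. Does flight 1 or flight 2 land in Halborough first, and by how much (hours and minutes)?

Flight 1 in UTC: 10:20 − 10:30 = 23:50 on Jun 1.
+4 hours and 23 minutes → arrive 04:13 UTC on Jun 2.
Flight 2 in UTC: 22:38 − 7:00 = 15:38 on Jun 2.
+14 hours 58 minutes → arrive 06:36 UTC on Jun 3.
Flight 1 lands earlier by 26 hours 23 minutes.

the first, by 26 hours 23 minutes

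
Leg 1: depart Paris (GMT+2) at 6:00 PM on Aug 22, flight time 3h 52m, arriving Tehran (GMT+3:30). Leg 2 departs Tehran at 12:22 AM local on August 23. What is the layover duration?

Convert departure to UTC: 6:00 PM − 2:00 = 4:00 PM UTC on Aug 22.
Add 3 hours and 52 minutes flight time → 7:52 PM UTC.
Tehran is UTC+3:30, so local arrival = 7:52 PM + 3:30 = 11:22 PM on Aug 22.
Layover = 12:22 AM − 11:22 PM (+1 day) = 1 hour.

1 hour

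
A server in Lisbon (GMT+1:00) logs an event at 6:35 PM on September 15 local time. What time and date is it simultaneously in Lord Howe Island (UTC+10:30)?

4:05 AM on September 16

In UTC: 6:35 PM − 1:00 = 5:35 PM on Sep 15.
Lord Howe Island is UTC+10:30: 5:35 PM + 10:30 = 4:05 AM on Sep 16.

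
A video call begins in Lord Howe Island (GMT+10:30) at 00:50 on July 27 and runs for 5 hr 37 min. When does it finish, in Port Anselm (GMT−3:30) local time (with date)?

16:27 on July 26

Convert start to UTC: 00:50 − 10:30 = 14:20 UTC on Jul 26.
Add 5 hours and 37 minutes duration → 19:57 UTC.
Port Anselm is UTC−3:30, so local end time = 19:57 − 3:30 = 16:27 on Jul 26.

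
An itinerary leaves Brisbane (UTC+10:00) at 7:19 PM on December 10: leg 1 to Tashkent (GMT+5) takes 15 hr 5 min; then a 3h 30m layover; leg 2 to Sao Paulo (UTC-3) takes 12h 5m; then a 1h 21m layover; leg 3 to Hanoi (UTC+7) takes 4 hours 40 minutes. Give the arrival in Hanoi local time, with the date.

5:00 AM on December 12

Convert departure to UTC: 7:19 PM − 10:00 = 9:19 AM UTC on Dec 10.
Add 15 hours and 5 minutes leg 1 → 12:24 AM UTC (Dec 11).
Add 3 hours 30 minutes layover in Tashkent → 3:54 AM UTC.
Add 12 hours and 5 minutes leg 2 → 3:59 PM UTC.
Add 1 hour and 21 minutes layover in Sao Paulo → 5:20 PM UTC.
Add 4 hours 40 minutes leg 3 → 10:00 PM UTC.
Hanoi is UTC+7:00, so local arrival = 10:00 PM + 7:00 = 5:00 AM on Dec 12.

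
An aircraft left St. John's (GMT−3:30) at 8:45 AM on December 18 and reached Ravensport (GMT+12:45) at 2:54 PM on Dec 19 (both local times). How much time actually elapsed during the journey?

Departure in UTC: 8:45 AM + 3:30 = 12:15 PM on Dec 18.
Arrival in UTC: 2:54 PM − 12:45 = 2:09 AM on Dec 19.
Elapsed = 2:09 AM − 12:15 PM (+1 day) = 13 hours 54 minutes.

13 hours 54 minutes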